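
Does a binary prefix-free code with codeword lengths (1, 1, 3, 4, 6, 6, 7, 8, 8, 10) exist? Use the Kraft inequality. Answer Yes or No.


Kraft sum = sum(2^(-l_i)) = 1.2354, need <= 1. Result: violated (a binary prefix-free code with these lengths cannot exist)

No


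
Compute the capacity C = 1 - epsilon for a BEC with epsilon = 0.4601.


C = 1 - epsilon = 1 - 0.4601 = 0.5399

0.5399 bits


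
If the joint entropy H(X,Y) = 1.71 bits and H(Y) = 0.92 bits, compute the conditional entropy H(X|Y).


H(X|Y) = H(X,Y) - H(Y) = 1.71 - 0.92 = 0.79

0.79 bits


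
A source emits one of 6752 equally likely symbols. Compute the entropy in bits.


H = log2(n) = log2(6752) = 12.7211

12.7211 bits


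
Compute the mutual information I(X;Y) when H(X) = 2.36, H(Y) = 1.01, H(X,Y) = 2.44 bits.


I(X;Y) = H(X) + H(Y) - H(X,Y) = 2.36 + 1.01 - 2.44 = 0.93

0.93 bits


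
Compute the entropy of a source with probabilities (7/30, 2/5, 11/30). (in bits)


H = -sum(p_i * log2(p_i)). Terms: -(7/30)*log2(7/30) = 0.489892; -(2/5)*log2(2/5) = 0.528771; -(11/30)*log2(11/30) = 0.530735. H = 0.489892 + 0.528771 + 0.530735 = 1.5494

1.5494 bits


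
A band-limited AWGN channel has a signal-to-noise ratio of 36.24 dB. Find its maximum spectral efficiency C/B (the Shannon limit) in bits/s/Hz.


SNR_linear = 10^(36.24/10) = 4207.2663; C/B = log2(1 + SNR_linear) = log2(1 + 4207.2663) = 12.039

12.039 bits/s/Hz


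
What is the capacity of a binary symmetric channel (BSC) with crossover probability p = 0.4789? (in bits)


H(p) = -p*log2(p) - (1-p)*log2(1-p) = -0.4789*log2(0.4789) - 0.5211*log2(0.5211) = 0.508689 + 0.490026 = 0.9987. C = 1 - H(p) = 1 - 0.9987 = 0.0013

0.0013 bits


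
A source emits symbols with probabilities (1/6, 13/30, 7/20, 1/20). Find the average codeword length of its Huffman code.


Huffman construction (repeatedly merge the two least-probable nodes; each merge adds 1 bit to every symbol beneath it): 1/20 + 1/6 = 13/60; 13/60 + 7/20 = 17/30; 13/30 + 17/30 = 1. Resulting codeword lengths (in the order the probabilities were given): (3, 1, 2, 3). L_avg = sum(p_i * l_i) = 1/6*3 + 13/30*1 + 7/20*2 + 1/20*3 = 107/60 = 1.7833

1.7833 bits


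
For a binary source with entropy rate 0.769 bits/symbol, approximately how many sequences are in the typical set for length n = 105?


log2|A_typical| = nH = 105 * 0.769 = 80.745, so |A_typical| ~ 2^80.745 = 2.026e+24

2.026e+24


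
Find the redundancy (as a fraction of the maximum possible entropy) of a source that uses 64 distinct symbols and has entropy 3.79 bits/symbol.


H_max = log2(K) = log2(64) = 6.0 bits/symbol. Redundancy = 1 - H/H_max = 1 - 3.79/6.0 = 1 - 0.6317 = 0.3683

0.3683


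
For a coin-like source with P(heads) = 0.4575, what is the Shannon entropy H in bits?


H = -p*log2(p) - (1-p)*log2(1-p). -0.4575*log2(0.4575) = 0.516132; -0.5425*log2(0.5425) = 0.478650. H = 0.516132 + 0.478650 = 0.9948

0.9948 bits


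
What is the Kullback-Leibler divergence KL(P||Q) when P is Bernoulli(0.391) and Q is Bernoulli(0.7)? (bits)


KL = p*log2(p/q) + (1-p)*log2((1-p)/(1-q)) = 0.391*log2(0.391/0.7) + 0.609*log2(0.609/0.3) = 0.2936

0.2936 bits


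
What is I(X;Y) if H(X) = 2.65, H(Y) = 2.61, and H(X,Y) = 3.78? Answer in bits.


I(X;Y) = H(X) + H(Y) - H(X,Y) = 2.65 + 2.61 - 3.78 = 1.48

1.48 bits


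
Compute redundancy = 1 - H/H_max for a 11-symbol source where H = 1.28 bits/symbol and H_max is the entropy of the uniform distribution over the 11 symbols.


H_max = log2(K) = log2(11) = 3.4594 bits/symbol. Redundancy = 1 - H/H_max = 1 - 1.28/3.4594 = 1 - 0.37 = 0.63

0.63


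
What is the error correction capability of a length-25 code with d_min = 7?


Correction capability = floor((d-1)/2) = floor((7-1)/2) = 3

3 errors


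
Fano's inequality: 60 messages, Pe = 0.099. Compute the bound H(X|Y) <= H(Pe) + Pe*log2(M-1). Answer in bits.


H(Pe) = -Pe*log2(Pe) - (1-Pe)*log2(1-Pe) = -0.099*log2(0.099) - 0.901*log2(0.901) = 0.330306 + 0.135511 = 0.4658. Pe*log2(M-1) = 0.099*log2(59) = 0.582382. Bound = H(Pe) + Pe*log2(M-1) = 0.330306 + 0.135511 + 0.582382 = 1.0482

1.0482 bits


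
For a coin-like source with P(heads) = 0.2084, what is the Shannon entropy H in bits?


H = -p*log2(p) - (1-p)*log2(1-p). -0.2084*log2(0.2084) = 0.471520; -0.7916*log2(0.7916) = 0.266893. H = 0.471520 + 0.266893 = 0.7384

0.7384 bits


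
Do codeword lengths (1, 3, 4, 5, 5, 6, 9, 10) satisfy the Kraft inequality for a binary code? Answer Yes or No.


Kraft sum = sum(2^(-l_i)) = 0.7686, need <= 1. Result: satisfied (a binary prefix-free code with these lengths exists)

Yes


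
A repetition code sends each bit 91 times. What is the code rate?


Rate = k/n = 1/91

1/91


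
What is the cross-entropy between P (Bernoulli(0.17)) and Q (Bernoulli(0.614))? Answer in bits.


H(P,Q) = -p*log2(q) - (1-p)*log2(1-q). -0.17*log2(0.614) = 0.119627; -0.83*log2(0.386) = 1.139862. H(P,Q) = 0.119627 + 1.139862 = 1.2595

1.2595 bits


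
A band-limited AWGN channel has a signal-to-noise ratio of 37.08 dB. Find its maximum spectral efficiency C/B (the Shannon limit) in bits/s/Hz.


SNR_linear = 10^(37.08/10) = 5105.05; C/B = log2(1 + SNR_linear) = log2(1 + 5105.05) = 12.318

12.318 bits/s/Hz


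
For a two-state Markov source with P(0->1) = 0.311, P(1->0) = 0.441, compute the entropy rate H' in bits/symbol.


Stationary distribution: pi_0 = p10/(p01+p10) = 0.5864, pi_1 = 0.4136. Entropy rate H' = pi_0*H(p01) + pi_1*H(p10) = 0.5864*0.8943 + 0.4136*0.9899 = 0.9339

0.9339 bits/symbol


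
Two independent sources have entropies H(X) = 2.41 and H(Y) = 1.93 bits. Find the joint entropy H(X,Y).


For independent variables, H(X,Y) = H(X) + H(Y) = 2.41 + 1.93 = 4.34

4.34 bits


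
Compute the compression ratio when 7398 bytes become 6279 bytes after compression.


Ratio = original / compressed = 7398 / 6279 = 1.1782

1.1782


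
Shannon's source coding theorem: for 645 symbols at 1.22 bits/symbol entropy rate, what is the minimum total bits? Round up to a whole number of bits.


Minimum bits >= n * H = 645 * 1.22 = 786.9, rounded up to a whole number of bits = 787

787 bits


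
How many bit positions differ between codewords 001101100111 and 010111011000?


Count differing positions: . ^ ^ . ^ . ^ ^ ^ ^ ^ ^ = 9 differences

9


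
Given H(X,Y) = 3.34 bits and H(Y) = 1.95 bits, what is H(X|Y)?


H(X|Y) = H(X,Y) - H(Y) = 3.34 - 1.95 = 1.39

1.39 bits


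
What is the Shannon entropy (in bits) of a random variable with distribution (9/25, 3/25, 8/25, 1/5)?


H = -sum(p_i * log2(p_i)). Terms: -(9/25)*log2(9/25) = 0.530615; -(3/25)*log2(3/25) = 0.367067; -(8/25)*log2(8/25) = 0.526034; -(1/5)*log2(1/5) = 0.464386. H = 0.530615 + 0.367067 + 0.526034 + 0.464386 = 1.8881

1.8881 bits


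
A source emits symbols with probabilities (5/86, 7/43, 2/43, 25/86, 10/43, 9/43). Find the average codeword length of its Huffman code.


Huffman construction (repeatedly merge the two least-probable nodes; each merge adds 1 bit to every symbol beneath it): 2/43 + 5/86 = 9/86; 9/86 + 7/43 = 23/86; 9/43 + 10/43 = 19/43; 23/86 + 25/86 = 24/43; 19/43 + 24/43 = 1. Resulting codeword lengths (in the order the probabilities were given): (4, 3, 4, 2, 2, 2). L_avg = sum(p_i * l_i) = 5/86*4 + 7/43*3 + 2/43*4 + 25/86*2 + 10/43*2 + 9/43*2 = 102/43 = 2.3721

2.3721 bits


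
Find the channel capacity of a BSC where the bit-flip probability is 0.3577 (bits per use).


H(p) = -p*log2(p) - (1-p)*log2(1-p) = -0.3577*log2(0.3577) - 0.6423*log2(0.6423) = 0.530533 + 0.410225 = 0.9408. C = 1 - H(p) = 1 - 0.9408 = 0.0592

0.0592 bits


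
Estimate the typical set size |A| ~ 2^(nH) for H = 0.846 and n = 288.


log2|A_typical| = nH = 288 * 0.846 = 243.648, so |A_typical| ~ 2^243.648 = 2.215e+73

2.215e+73


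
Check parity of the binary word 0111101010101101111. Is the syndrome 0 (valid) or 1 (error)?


Syndrome = XOR of all bits = 0 XOR 1 XOR 1 XOR 1 XOR 1 XOR 0 XOR 1 XOR 0 XOR 1 XOR 0 XOR 1 XOR 0 XOR 1 XOR 1 XOR 0 XOR 1 XOR 1 XOR 1 XOR 1 = 1

1


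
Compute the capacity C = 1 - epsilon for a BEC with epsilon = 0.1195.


C = 1 - epsilon = 1 - 0.1195 = 0.8805

0.8805 bits


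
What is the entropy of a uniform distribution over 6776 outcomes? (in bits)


H = log2(n) = log2(6776) = 12.7262

12.7262 bits


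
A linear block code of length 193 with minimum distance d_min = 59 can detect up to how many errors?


Detection capability = d_min - 1 = 59 - 1 = 58

58 errors


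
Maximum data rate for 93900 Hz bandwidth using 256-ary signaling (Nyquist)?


Rate = 2 * B * log2(M) = 2 * 93900 * 8.0 = 1502400.0

1502400.0 bps


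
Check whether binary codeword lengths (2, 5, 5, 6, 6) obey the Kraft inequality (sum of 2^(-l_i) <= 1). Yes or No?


Kraft sum = sum(2^(-l_i)) = 0.3438, need <= 1. Result: satisfied (a binary prefix-free code with these lengths exists)

Yes


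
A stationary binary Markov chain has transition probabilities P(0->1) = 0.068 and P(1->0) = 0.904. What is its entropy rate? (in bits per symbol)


Stationary distribution: pi_0 = p10/(p01+p10) = 0.93, pi_1 = 0.07. Entropy rate H' = pi_0*H(p01) + pi_1*H(p10) = 0.93*0.3584 + 0.07*0.4562 = 0.3653

0.3653 bits/symbol


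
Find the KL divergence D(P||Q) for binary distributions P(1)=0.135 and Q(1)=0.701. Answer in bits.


KL = p*log2(p/q) + (1-p)*log2((1-p)/(1-q)) = 0.135*log2(0.135/0.701) + 0.865*log2(0.865/0.299) = 1.0048

1.0048 bits


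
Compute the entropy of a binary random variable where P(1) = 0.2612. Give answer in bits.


H = -p*log2(p) - (1-p)*log2(1-p). -0.2612*log2(0.2612) = 0.505885; -0.7388*log2(0.7388) = 0.322667. H = 0.505885 + 0.322667 = 0.8286

0.8286 bits


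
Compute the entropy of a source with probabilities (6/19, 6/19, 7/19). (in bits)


H = -sum(p_i * log2(p_i)). Terms: -(6/19)*log2(6/19) = 0.525147; -(6/19)*log2(6/19) = 0.525147; -(7/19)*log2(7/19) = 0.530737. H = 0.525147 + 0.525147 + 0.530737 = 1.581

1.581 bits


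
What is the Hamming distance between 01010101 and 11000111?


Count differing positions: ^ . . ^ . . ^ . = 3 differences

3


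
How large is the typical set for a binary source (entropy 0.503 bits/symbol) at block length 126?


log2|A_typical| = nH = 126 * 0.503 = 63.378, so |A_typical| ~ 2^63.378 = 1.199e+19

1.199e+19


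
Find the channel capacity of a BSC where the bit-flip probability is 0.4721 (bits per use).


H(p) = -p*log2(p) - (1-p)*log2(1-p) = -0.4721*log2(0.4721) - 0.5279*log2(0.5279) = 0.511207 + 0.486546 = 0.9978. C = 1 - H(p) = 1 - 0.9978 = 0.0022

0.0022 bits


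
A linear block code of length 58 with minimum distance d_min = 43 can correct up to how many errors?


Correction capability = floor((d-1)/2) = floor((43-1)/2) = 21

21 errors


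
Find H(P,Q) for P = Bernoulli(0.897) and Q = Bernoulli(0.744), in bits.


H(P,Q) = -p*log2(q) - (1-p)*log2(1-q). -0.897*log2(0.744) = 0.382683; -0.103*log2(0.256) = 0.202476. H(P,Q) = 0.382683 + 0.202476 = 0.5852

0.5852 bits


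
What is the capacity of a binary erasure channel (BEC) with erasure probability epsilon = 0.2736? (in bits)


C = 1 - epsilon = 1 - 0.2736 = 0.7264

0.7264 bits


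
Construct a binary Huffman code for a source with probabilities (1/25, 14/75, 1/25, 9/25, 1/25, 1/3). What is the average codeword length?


Huffman construction (repeatedly merge the two least-probable nodes; each merge adds 1 bit to every symbol beneath it): 1/25 + 1/25 = 2/25; 1/25 + 2/25 = 3/25; 3/25 + 14/75 = 23/75; 23/75 + 1/3 = 16/25; 9/25 + 16/25 = 1. Resulting codeword lengths (in the order the probabilities were given): (5, 3, 5, 1, 4, 2). L_avg = sum(p_i * l_i) = 1/25*5 + 14/75*3 + 1/25*5 + 9/25*1 + 1/25*4 + 1/3*2 = 161/75 = 2.1467

2.1467 bits


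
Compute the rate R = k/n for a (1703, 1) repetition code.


Rate = k/n = 1/1703

1/1703


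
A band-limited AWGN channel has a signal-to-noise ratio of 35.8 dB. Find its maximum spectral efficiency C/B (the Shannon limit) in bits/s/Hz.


SNR_linear = 10^(35.8/10) = 3801.894; C/B = log2(1 + SNR_linear) = log2(1 + 3801.894) = 11.8929

11.8929 bits/s/Hz


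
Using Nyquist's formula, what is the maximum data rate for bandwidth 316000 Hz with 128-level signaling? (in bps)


Rate = 2 * B * log2(M) = 2 * 316000 * 7.0 = 4424000.0

4424000.0 bps


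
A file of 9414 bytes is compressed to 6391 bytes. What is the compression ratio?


Ratio = original / compressed = 9414 / 6391 = 1.473

1.473


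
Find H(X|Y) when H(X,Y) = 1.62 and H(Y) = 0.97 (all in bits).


H(X|Y) = H(X,Y) - H(Y) = 1.62 - 0.97 = 0.65

0.65 bits


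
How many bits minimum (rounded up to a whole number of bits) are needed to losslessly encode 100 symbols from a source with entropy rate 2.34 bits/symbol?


Minimum bits >= n * H = 100 * 2.34 = 234.0, rounded up to a whole number of bits = 234

234 bits


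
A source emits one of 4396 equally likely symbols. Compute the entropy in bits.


H = log2(n) = log2(4396) = 12.102

12.102 bits


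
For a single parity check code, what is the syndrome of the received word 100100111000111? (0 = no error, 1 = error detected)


Syndrome = XOR of all bits = 1 XOR 0 XOR 0 XOR 1 XOR 0 XOR 0 XOR 1 XOR 1 XOR 1 XOR 0 XOR 0 XOR 0 XOR 1 XOR 1 XOR 1 = 0

0


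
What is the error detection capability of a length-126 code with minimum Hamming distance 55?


Detection capability = d_min - 1 = 55 - 1 = 54

54 errors


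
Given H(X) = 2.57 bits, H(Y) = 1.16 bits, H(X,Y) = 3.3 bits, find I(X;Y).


I(X;Y) = H(X) + H(Y) - H(X,Y) = 2.57 + 1.16 - 3.3 = 0.43

0.43 bits


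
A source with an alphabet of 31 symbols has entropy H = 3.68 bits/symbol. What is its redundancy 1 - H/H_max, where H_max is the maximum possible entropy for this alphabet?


H_max = log2(K) = log2(31) = 4.9542 bits/symbol. Redundancy = 1 - H/H_max = 1 - 3.68/4.9542 = 1 - 0.7428 = 0.2572

0.2572


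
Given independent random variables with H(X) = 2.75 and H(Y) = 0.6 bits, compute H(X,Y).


For independent variables, H(X,Y) = H(X) + H(Y) = 2.75 + 0.6 = 3.35

3.35 bits


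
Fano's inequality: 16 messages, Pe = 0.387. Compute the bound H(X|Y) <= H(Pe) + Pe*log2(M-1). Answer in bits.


H(Pe) = -Pe*log2(Pe) - (1-Pe)*log2(1-Pe) = -0.387*log2(0.387) - 0.613*log2(0.613) = 0.530033 + 0.432803 = 0.9628. Pe*log2(M-1) = 0.387*log2(15) = 1.511967. Bound = H(Pe) + Pe*log2(M-1) = 0.530033 + 0.432803 + 1.511967 = 2.4748

2.4748 bits


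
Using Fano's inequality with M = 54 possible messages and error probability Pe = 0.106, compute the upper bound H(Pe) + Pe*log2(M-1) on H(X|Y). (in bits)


H(Pe) = -Pe*log2(Pe) - (1-Pe)*log2(1-Pe) = -0.106*log2(0.106) - 0.894*log2(0.894) = 0.343214 + 0.144518 = 0.4877. Pe*log2(M-1) = 0.106*log2(53) = 0.607160. Bound = H(Pe) + Pe*log2(M-1) = 0.343214 + 0.144518 + 0.607160 = 1.0949

1.0949 bits


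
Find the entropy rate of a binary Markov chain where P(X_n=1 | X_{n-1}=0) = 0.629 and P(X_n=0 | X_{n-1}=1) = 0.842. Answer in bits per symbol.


Stationary distribution: pi_0 = p10/(p01+p10) = 0.5724, pi_1 = 0.4276. Entropy rate H' = pi_0*H(p01) + pi_1*H(p10) = 0.5724*0.9514 + 0.4276*0.6295 = 0.8138

0.8138 bits/symbol


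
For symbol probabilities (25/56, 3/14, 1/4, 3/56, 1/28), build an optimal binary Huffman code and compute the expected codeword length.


Huffman construction (repeatedly merge the two least-probable nodes; each merge adds 1 bit to every symbol beneath it): 1/28 + 3/56 = 5/56; 5/56 + 3/14 = 17/56; 1/4 + 17/56 = 31/56; 25/56 + 31/56 = 1. Resulting codeword lengths (in the order the probabilities were given): (1, 3, 2, 4, 4). L_avg = sum(p_i * l_i) = 25/56*1 + 3/14*3 + 1/4*2 + 3/56*4 + 1/28*4 = 109/56 = 1.9464

1.9464 bits


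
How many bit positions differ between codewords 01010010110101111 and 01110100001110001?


Count differing positions: . . ^ . . ^ ^ . ^ ^ ^ . ^ ^ ^ ^ . = 10 differences

10


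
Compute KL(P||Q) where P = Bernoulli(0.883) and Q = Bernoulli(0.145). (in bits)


KL = p*log2(p/q) + (1-p)*log2((1-p)/(1-q)) = 0.883*log2(0.883/0.145) + 0.117*log2(0.117/0.855) = 1.9657

1.9657 bits


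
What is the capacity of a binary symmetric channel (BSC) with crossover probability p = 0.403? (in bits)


H(p) = -p*log2(p) - (1-p)*log2(1-p) = -0.403*log2(0.403) - 0.597*log2(0.597) = 0.528393 + 0.444286 = 0.9727. C = 1 - H(p) = 1 - 0.9727 = 0.0273

0.0273 bits


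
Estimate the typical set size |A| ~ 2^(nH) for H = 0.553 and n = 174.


log2|A_typical| = nH = 174 * 0.553 = 96.222, so |A_typical| ~ 2^96.222 = 9.241e+28

9.241e+28


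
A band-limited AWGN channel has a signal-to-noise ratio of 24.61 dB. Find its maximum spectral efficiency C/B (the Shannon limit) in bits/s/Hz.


SNR_linear = 10^(24.61/10) = 289.068; C/B = log2(1 + SNR_linear) = log2(1 + 289.068) = 8.1802

8.1802 bits/s/Hz


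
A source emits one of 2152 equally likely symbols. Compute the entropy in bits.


H = log2(n) = log2(2152) = 11.0715

11.0715 bits


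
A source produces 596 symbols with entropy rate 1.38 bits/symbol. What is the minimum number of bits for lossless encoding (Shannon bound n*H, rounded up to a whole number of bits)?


Minimum bits >= n * H = 596 * 1.38 = 822.48, rounded up to a whole number of bits = 823

823 bits


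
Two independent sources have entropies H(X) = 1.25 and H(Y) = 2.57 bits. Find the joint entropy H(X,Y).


For independent variables, H(X,Y) = H(X) + H(Y) = 1.25 + 2.57 = 3.82

3.82 bits


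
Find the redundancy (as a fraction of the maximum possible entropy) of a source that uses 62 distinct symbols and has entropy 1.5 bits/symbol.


H_max = log2(K) = log2(62) = 5.9542 bits/symbol. Redundancy = 1 - H/H_max = 1 - 1.5/5.9542 = 1 - 0.2519 = 0.7481

0.7481


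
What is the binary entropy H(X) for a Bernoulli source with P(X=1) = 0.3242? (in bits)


H = -p*log2(p) - (1-p)*log2(1-p). -0.3242*log2(0.3242) = 0.526839; -0.6758*log2(0.6758) = 0.382051. H = 0.526839 + 0.382051 = 0.9089

0.9089 bits


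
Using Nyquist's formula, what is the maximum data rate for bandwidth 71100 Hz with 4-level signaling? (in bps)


Rate = 2 * B * log2(M) = 2 * 71100 * 2.0 = 284400.0

284400.0 bps


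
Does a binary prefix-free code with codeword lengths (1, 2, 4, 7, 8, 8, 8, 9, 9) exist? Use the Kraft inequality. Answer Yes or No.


Kraft sum = sum(2^(-l_i)) = 0.8359, need <= 1. Result: satisfied (a binary prefix-free code with these lengths exists)

Yes


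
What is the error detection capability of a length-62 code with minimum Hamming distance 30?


Detection capability = d_min - 1 = 30 - 1 = 29

29 errors


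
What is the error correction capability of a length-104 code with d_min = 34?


Correction capability = floor((d-1)/2) = floor((34-1)/2) = 16

16 errors


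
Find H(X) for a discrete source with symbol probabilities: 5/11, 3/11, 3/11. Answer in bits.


H = -sum(p_i * log2(p_i)). Terms: -(5/11)*log2(5/11) = 0.517047; -(3/11)*log2(3/11) = 0.511219; -(3/11)*log2(3/11) = 0.511219. H = 0.517047 + 0.511219 + 0.511219 = 1.5395

1.5395 bits


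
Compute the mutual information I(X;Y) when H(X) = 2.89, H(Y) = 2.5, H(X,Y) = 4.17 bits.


I(X;Y) = H(X) + H(Y) - H(X,Y) = 2.89 + 2.5 - 4.17 = 1.22

1.22 bits


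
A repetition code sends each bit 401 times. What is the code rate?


Rate = k/n = 1/401

1/401


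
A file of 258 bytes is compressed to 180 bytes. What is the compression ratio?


Ratio = original / compressed = 258 / 180 = 1.4333

1.4333


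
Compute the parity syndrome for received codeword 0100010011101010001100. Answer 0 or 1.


Syndrome = XOR of all bits = 0 XOR 1 XOR 0 XOR 0 XOR 0 XOR 1 XOR 0 XOR 0 XOR 1 XOR 1 XOR 1 XOR 0 XOR 1 XOR 0 XOR 1 XOR 0 XOR 0 XOR 0 XOR 1 XOR 1 XOR 0 XOR 0 = 1

1


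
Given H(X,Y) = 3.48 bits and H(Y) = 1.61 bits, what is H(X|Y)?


H(X|Y) = H(X,Y) - H(Y) = 3.48 - 1.61 = 1.87

1.87 bits


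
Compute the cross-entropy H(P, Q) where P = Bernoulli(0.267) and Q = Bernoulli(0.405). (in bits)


H(P,Q) = -p*log2(q) - (1-p)*log2(1-q). -0.267*log2(0.405) = 0.348170; -0.733*log2(0.595) = 0.549045. H(P,Q) = 0.348170 + 0.549045 = 0.8972

0.8972 bits


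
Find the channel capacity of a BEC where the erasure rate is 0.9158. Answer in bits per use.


C = 1 - epsilon = 1 - 0.9158 = 0.0842

0.0842 bits


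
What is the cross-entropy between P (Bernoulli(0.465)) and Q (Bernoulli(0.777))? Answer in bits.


H(P,Q) = -p*log2(q) - (1-p)*log2(1-q). -0.465*log2(0.777) = 0.169266; -0.535*log2(0.223) = 1.158213. H(P,Q) = 0.169266 + 1.158213 = 1.3275

1.3275 bits


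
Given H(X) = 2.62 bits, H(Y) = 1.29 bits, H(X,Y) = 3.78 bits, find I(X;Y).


I(X;Y) = H(X) + H(Y) - H(X,Y) = 2.62 + 1.29 - 3.78 = 0.13

0.13 bits


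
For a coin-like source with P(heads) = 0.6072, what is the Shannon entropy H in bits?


H = -p*log2(p) - (1-p)*log2(1-p). -0.6072*log2(0.6072) = 0.437036; -0.3928*log2(0.3928) = 0.529547. H = 0.437036 + 0.529547 = 0.9666

0.9666 bits


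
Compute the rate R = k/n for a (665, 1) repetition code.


Rate = k/n = 1/665

1/665


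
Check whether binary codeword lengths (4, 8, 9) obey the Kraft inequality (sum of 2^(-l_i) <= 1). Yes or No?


Kraft sum = sum(2^(-l_i)) = 0.0684, need <= 1. Result: satisfied (a binary prefix-free code with these lengths exists)

Yes


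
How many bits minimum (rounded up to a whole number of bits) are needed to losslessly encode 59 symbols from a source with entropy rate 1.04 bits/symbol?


Minimum bits >= n * H = 59 * 1.04 = 61.36, rounded up to a whole number of bits = 62

62 bits


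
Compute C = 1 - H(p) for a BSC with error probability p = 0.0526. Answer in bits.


H(p) = -p*log2(p) - (1-p)*log2(1-p) = -0.0526*log2(0.0526) - 0.9474*log2(0.9474) = 0.223487 + 0.073854 = 0.2973. C = 1 - H(p) = 1 - 0.2973 = 0.7027

0.7027 bits


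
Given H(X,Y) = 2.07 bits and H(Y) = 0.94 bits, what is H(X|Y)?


H(X|Y) = H(X,Y) - H(Y) = 2.07 - 0.94 = 1.13

1.13 bits


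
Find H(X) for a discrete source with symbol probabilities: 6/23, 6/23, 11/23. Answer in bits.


H = -sum(p_i * log2(p_i)). Terms: -(6/23)*log2(6/23) = 0.505722; -(6/23)*log2(6/23) = 0.505722; -(11/23)*log2(11/23) = 0.508932. H = 0.505722 + 0.505722 + 0.508932 = 1.5204

1.5204 bits


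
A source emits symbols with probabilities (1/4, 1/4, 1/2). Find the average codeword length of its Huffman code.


Huffman construction (repeatedly merge the two least-probable nodes; each merge adds 1 bit to every symbol beneath it): 1/4 + 1/4 = 1/2; 1/2 + 1/2 = 1. Resulting codeword lengths (in the order the probabilities were given): (2, 2, 1). L_avg = sum(p_i * l_i) = 1/4*2 + 1/4*2 + 1/2*1 = 3/2 = 1.5

1.5 bits


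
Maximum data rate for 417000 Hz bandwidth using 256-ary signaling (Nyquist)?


Rate = 2 * B * log2(M) = 2 * 417000 * 8.0 = 6672000.0

6672000.0 bps


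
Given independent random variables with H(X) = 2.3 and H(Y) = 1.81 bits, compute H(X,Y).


For independent variables, H(X,Y) = H(X) + H(Y) = 2.3 + 1.81 = 4.11

4.11 bits


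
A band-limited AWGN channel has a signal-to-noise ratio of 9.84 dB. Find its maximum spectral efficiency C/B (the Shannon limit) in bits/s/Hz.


SNR_linear = 10^(9.84/10) = 9.6383; C/B = log2(1 + SNR_linear) = log2(1 + 9.6383) = 3.4112

3.4112 bits/s/Hz


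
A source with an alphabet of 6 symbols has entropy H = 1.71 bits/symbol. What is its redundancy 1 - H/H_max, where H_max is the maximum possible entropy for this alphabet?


H_max = log2(K) = log2(6) = 2.585 bits/symbol. Redundancy = 1 - H/H_max = 1 - 1.71/2.585 = 1 - 0.6615 = 0.3385

0.3385


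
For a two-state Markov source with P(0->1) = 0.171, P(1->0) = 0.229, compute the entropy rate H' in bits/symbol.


Stationary distribution: pi_0 = p10/(p01+p10) = 0.5725, pi_1 = 0.4275. Entropy rate H' = pi_0*H(p01) + pi_1*H(p10) = 0.5725*0.66 + 0.4275*0.7763 = 0.7097

0.7097 bits/symbol


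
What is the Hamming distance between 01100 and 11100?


Count differing positions: ^ . . . . = 1 differences

1


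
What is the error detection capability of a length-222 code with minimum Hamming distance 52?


Detection capability = d_min - 1 = 52 - 1 = 51

51 errors


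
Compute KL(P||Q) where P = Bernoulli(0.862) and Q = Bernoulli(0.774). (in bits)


KL = p*log2(p/q) + (1-p)*log2((1-p)/(1-q)) = 0.862*log2(0.862/0.774) + 0.138*log2(0.138/0.226) = 0.0357

0.0357 bits


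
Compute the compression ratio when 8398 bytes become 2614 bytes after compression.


Ratio = original / compressed = 8398 / 2614 = 3.2127

3.2127


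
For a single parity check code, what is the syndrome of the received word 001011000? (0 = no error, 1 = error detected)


Syndrome = XOR of all bits = 0 XOR 0 XOR 1 XOR 0 XOR 1 XOR 1 XOR 0 XOR 0 XOR 0 = 1

1


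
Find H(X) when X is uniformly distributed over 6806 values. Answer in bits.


H = log2(n) = log2(6806) = 12.7326

12.7326 bits


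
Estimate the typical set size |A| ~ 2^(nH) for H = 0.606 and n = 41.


log2|A_typical| = nH = 41 * 0.606 = 24.846, so |A_typical| ~ 2^24.846 = 3.016e+07

3.016e+07


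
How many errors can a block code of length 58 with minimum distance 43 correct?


Correction capability = floor((d-1)/2) = floor((43-1)/2) = 21

21 errors


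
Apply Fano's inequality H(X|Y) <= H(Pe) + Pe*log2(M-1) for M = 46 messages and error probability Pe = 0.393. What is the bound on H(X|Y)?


H(Pe) = -Pe*log2(Pe) - (1-Pe)*log2(1-Pe) = -0.393*log2(0.393) - 0.607*log2(0.607) = 0.529528 + 0.437181 = 0.9667. Pe*log2(M-1) = 0.393*log2(45) = 2.158298. Bound = H(Pe) + Pe*log2(M-1) = 0.529528 + 0.437181 + 2.158298 = 3.125

3.125 bits


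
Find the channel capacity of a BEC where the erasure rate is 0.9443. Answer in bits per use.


C = 1 - epsilon = 1 - 0.9443 = 0.0557

0.0557 bits


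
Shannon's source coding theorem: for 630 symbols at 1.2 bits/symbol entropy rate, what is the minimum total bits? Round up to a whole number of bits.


Minimum bits >= n * H = 630 * 1.2 = 756.0, rounded up to a whole number of bits = 756

756 bits


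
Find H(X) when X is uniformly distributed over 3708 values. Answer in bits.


H = log2(n) = log2(3708) = 11.8564

11.8564 bits


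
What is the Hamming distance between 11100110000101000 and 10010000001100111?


Count differing positions: . ^ ^ ^ . ^ ^ . . . ^ . . ^ ^ ^ ^ = 10 differences

10


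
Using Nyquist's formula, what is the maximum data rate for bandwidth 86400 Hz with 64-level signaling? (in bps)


Rate = 2 * B * log2(M) = 2 * 86400 * 6.0 = 1036800.0

1036800.0 bps


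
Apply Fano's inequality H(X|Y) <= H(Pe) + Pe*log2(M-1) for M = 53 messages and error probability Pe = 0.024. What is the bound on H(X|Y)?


H(Pe) = -Pe*log2(Pe) - (1-Pe)*log2(1-Pe) = -0.024*log2(0.024) - 0.976*log2(0.976) = 0.129140 + 0.034206 = 0.1633. Pe*log2(M-1) = 0.024*log2(52) = 0.136811. Bound = H(Pe) + Pe*log2(M-1) = 0.129140 + 0.034206 + 0.136811 = 0.3002

0.3002 bits


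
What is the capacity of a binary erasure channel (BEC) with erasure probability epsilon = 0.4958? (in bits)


C = 1 - epsilon = 1 - 0.4958 = 0.5042

0.5042 bits


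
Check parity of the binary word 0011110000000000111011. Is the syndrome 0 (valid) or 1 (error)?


Syndrome = XOR of all bits = 0 XOR 0 XOR 1 XOR 1 XOR 1 XOR 1 XOR 0 XOR 0 XOR 0 XOR 0 XOR 0 XOR 0 XOR 0 XOR 0 XOR 0 XOR 0 XOR 1 XOR 1 XOR 1 XOR 0 XOR 1 XOR 1 = 1

1


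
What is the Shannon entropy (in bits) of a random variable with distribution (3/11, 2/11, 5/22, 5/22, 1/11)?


H = -sum(p_i * log2(p_i)). Terms: -(3/11)*log2(3/11) = 0.511219; -(2/11)*log2(2/11) = 0.447169; -(5/22)*log2(5/22) = 0.485796; -(5/22)*log2(5/22) = 0.485796; -(1/11)*log2(1/11) = 0.314494. H = 0.511219 + 0.447169 + 0.485796 + 0.485796 + 0.314494 = 2.2445

2.2445 bits


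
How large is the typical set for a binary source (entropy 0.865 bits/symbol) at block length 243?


log2|A_typical| = nH = 243 * 0.865 = 210.195, so |A_typical| ~ 2^210.195 = 1.884e+63

1.884e+63


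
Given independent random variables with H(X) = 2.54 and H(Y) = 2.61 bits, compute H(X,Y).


For independent variables, H(X,Y) = H(X) + H(Y) = 2.54 + 2.61 = 5.15

5.15 bits


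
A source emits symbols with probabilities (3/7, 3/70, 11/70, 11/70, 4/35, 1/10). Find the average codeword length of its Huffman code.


Huffman construction (repeatedly merge the two least-probable nodes; each merge adds 1 bit to every symbol beneath it): 3/70 + 1/10 = 1/7; 4/35 + 1/7 = 9/35; 11/70 + 11/70 = 11/35; 9/35 + 11/35 = 4/7; 3/7 + 4/7 = 1. Resulting codeword lengths (in the order the probabilities were given): (1, 4, 3, 3, 3, 4). L_avg = sum(p_i * l_i) = 3/7*1 + 3/70*4 + 11/70*3 + 11/70*3 + 4/35*3 + 1/10*4 = 16/7 = 2.2857

2.2857 bits


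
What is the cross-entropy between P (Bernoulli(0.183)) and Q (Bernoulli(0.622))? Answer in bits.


H(P,Q) = -p*log2(q) - (1-p)*log2(1-q). -0.183*log2(0.622) = 0.125357; -0.817*log2(0.378) = 1.146694. H(P,Q) = 0.125357 + 1.146694 = 1.2721

1.2721 bits


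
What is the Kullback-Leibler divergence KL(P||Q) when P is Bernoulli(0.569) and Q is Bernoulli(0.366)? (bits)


KL = p*log2(p/q) + (1-p)*log2((1-p)/(1-q)) = 0.569*log2(0.569/0.366) + 0.431*log2(0.431/0.634) = 0.1222

0.1222 bits


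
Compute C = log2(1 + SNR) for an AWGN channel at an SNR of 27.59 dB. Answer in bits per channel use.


SNR_linear = 10^(27.59/10) = 574.1165; C = log2(1 + SNR_linear) = log2(1 + 574.1165) = 9.1677

9.1677 bits/channel use


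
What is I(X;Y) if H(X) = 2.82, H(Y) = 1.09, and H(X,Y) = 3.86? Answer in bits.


I(X;Y) = H(X) + H(Y) - H(X,Y) = 2.82 + 1.09 - 3.86 = 0.05

0.05 bits


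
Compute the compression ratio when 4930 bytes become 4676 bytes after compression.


Ratio = original / compressed = 4930 / 4676 = 1.0543

1.0543


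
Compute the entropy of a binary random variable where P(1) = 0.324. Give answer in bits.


H = -p*log2(p) - (1-p)*log2(1-p). -0.324*log2(0.324) = 0.526803; -0.676*log2(0.676) = 0.381876. H = 0.526803 + 0.381876 = 0.9087

0.9087 bits


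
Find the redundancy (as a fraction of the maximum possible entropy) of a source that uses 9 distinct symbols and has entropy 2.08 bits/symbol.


H_max = log2(K) = log2(9) = 3.1699 bits/symbol. Redundancy = 1 - H/H_max = 1 - 2.08/3.1699 = 1 - 0.6562 = 0.3438

0.3438


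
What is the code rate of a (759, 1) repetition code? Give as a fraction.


Rate = k/n = 1/759

1/759


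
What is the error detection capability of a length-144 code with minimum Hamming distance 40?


Detection capability = d_min - 1 = 40 - 1 = 39

39 errors


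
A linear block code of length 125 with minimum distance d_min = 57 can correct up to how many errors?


Correction capability = floor((d-1)/2) = floor((57-1)/2) = 28

28 errors


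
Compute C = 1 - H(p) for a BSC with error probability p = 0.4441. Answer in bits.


H(p) = -p*log2(p) - (1-p)*log2(1-p) = -0.4441*log2(0.4441) - 0.5559*log2(0.5559) = 0.520060 + 0.470904 = 0.991. C = 1 - H(p) = 1 - 0.991 = 0.009

0.009 bits


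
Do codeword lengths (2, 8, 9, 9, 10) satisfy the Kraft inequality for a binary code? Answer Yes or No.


Kraft sum = sum(2^(-l_i)) = 0.2588, need <= 1. Result: satisfied (a binary prefix-free code with these lengths exists)

Yes


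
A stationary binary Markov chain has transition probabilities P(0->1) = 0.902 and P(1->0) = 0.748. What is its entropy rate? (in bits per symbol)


Stationary distribution: pi_0 = p10/(p01+p10) = 0.4533, pi_1 = 0.5467. Entropy rate H' = pi_0*H(p01) + pi_1*H(p10) = 0.4533*0.4626 + 0.5467*0.8144 = 0.6549

0.6549 bits/symbol


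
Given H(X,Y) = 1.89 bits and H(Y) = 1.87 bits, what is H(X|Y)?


H(X|Y) = H(X,Y) - H(Y) = 1.89 - 1.87 = 0.02

0.02 bits


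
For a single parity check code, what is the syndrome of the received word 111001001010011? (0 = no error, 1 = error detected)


Syndrome = XOR of all bits = 1 XOR 1 XOR 1 XOR 0 XOR 0 XOR 1 XOR 0 XOR 0 XOR 1 XOR 0 XOR 1 XOR 0 XOR 0 XOR 1 XOR 1 = 0

0


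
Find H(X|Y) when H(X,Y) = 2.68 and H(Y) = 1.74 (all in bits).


H(X|Y) = H(X,Y) - H(Y) = 2.68 - 1.74 = 0.94

0.94 bits


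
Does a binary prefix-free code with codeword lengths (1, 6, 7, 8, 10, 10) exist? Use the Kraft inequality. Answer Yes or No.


Kraft sum = sum(2^(-l_i)) = 0.5293, need <= 1. Result: satisfied (a binary prefix-free code with these lengths exists)

Yes


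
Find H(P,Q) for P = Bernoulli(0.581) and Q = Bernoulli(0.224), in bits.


H(P,Q) = -p*log2(q) - (1-p)*log2(1-q). -0.581*log2(0.224) = 1.254047; -0.419*log2(0.776) = 0.153300. H(P,Q) = 1.254047 + 0.153300 = 1.4073

1.4073 bits


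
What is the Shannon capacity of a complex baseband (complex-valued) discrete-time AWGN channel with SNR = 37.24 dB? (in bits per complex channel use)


SNR_linear = 10^(37.24/10) = 5296.6344; C = log2(1 + SNR_linear) = log2(1 + 5296.6344) = 12.3711

12.3711 bits/channel use


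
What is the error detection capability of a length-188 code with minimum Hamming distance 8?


Detection capability = d_min - 1 = 8 - 1 = 7

7 errors


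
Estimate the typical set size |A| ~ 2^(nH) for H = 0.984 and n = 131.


log2|A_typical| = nH = 131 * 0.984 = 128.904, so |A_typical| ~ 2^128.904 = 6.368e+38

6.368e+38


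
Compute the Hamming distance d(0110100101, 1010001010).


Count differing positions: ^ ^ . . ^ . ^ ^ ^ ^ = 7 differences

7


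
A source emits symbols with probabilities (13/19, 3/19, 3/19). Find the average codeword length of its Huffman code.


Huffman construction (repeatedly merge the two least-probable nodes; each merge adds 1 bit to every symbol beneath it): 3/19 + 3/19 = 6/19; 6/19 + 13/19 = 1. Resulting codeword lengths (in the order the probabilities were given): (1, 2, 2). L_avg = sum(p_i * l_i) = 13/19*1 + 3/19*2 + 3/19*2 = 25/19 = 1.3158

1.3158 bits


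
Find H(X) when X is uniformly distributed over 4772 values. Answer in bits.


H = log2(n) = log2(4772) = 12.2204

12.2204 bits


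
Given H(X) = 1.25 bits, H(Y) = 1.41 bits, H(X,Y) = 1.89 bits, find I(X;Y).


I(X;Y) = H(X) + H(Y) - H(X,Y) = 1.25 + 1.41 - 1.89 = 0.77

0.77 bits


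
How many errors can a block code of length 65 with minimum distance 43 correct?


Correction capability = floor((d-1)/2) = floor((43-1)/2) = 21

21 errors


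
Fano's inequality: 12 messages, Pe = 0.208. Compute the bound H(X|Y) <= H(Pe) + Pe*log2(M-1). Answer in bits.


H(Pe) = -Pe*log2(Pe) - (1-Pe)*log2(1-Pe) = -0.208*log2(0.208) - 0.792*log2(0.792) = 0.471192 + 0.266451 = 0.7376. Pe*log2(M-1) = 0.208*log2(11) = 0.719562. Bound = H(Pe) + Pe*log2(M-1) = 0.471192 + 0.266451 + 0.719562 = 1.4572

1.4572 bits


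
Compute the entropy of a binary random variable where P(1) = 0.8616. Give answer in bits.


H = -p*log2(p) - (1-p)*log2(1-p). -0.8616*log2(0.8616) = 0.185166; -0.1384*log2(0.1384) = 0.394867. H = 0.185166 + 0.394867 = 0.58

0.58 bits


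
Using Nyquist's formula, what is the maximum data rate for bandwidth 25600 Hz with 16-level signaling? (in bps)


Rate = 2 * B * log2(M) = 2 * 25600 * 4.0 = 204800.0

204800.0 bps


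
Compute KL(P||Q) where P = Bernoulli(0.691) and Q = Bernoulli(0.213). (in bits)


KL = p*log2(p/q) + (1-p)*log2((1-p)/(1-q)) = 0.691*log2(0.691/0.213) + 0.309*log2(0.309/0.787) = 0.7564

0.7564 bits


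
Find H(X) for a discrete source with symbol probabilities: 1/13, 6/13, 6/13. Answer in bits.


H = -sum(p_i * log2(p_i)). Terms: -(1/13)*log2(1/13) = 0.284649; -(6/13)*log2(6/13) = 0.514836; -(6/13)*log2(6/13) = 0.514836. H = 0.284649 + 0.514836 + 0.514836 = 1.3143

1.3143 bits


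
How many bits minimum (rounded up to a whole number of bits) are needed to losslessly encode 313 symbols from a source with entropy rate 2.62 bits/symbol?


Minimum bits >= n * H = 313 * 2.62 = 820.06, rounded up to a whole number of bits = 821

821 bits


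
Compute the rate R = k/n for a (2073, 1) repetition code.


Rate = k/n = 1/2073

1/2073


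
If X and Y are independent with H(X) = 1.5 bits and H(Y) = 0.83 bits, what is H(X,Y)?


For independent variables, H(X,Y) = H(X) + H(Y) = 1.5 + 0.83 = 2.33

2.33 bits


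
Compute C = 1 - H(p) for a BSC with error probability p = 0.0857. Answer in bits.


H(p) = -p*log2(p) - (1-p)*log2(1-p) = -0.0857*log2(0.0857) - 0.9143*log2(0.9143) = 0.303769 + 0.118183 = 0.422. C = 1 - H(p) = 1 - 0.422 = 0.578

0.578 bits


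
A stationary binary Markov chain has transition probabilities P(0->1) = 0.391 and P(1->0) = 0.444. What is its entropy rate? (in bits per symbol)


Stationary distribution: pi_0 = p10/(p01+p10) = 0.5317, pi_1 = 0.4683. Entropy rate H' = pi_0*H(p01) + pi_1*H(p10) = 0.5317*0.9654 + 0.4683*0.9909 = 0.9774

0.9774 bits/symbol


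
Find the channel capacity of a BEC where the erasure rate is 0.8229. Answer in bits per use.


C = 1 - epsilon = 1 - 0.8229 = 0.1771

0.1771 bits


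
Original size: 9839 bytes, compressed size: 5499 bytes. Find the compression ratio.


Ratio = original / compressed = 9839 / 5499 = 1.7892

1.7892


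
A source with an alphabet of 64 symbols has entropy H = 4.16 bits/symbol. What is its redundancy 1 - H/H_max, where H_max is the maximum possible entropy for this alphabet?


H_max = log2(K) = log2(64) = 6.0 bits/symbol. Redundancy = 1 - H/H_max = 1 - 4.16/6.0 = 1 - 0.6933 = 0.3067

0.3067


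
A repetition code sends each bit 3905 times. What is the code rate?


Rate = k/n = 1/3905

1/3905


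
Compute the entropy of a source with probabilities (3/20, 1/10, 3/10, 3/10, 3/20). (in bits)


H = -sum(p_i * log2(p_i)). Terms: -(3/20)*log2(3/20) = 0.410545; -(1/10)*log2(1/10) = 0.332193; -(3/10)*log2(3/10) = 0.521090; -(3/10)*log2(3/10) = 0.521090; -(3/20)*log2(3/20) = 0.410545. H = 0.410545 + 0.332193 + 0.521090 + 0.521090 + 0.410545 = 2.1955

2.1955 bits


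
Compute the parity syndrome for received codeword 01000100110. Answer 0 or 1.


Syndrome = XOR of all bits = 0 XOR 1 XOR 0 XOR 0 XOR 0 XOR 1 XOR 0 XOR 0 XOR 1 XOR 1 XOR 0 = 0

0


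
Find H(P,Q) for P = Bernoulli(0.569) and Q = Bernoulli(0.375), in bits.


H(P,Q) = -p*log2(q) - (1-p)*log2(1-q). -0.569*log2(0.375) = 0.805156; -0.431*log2(0.625) = 0.292249. H(P,Q) = 0.805156 + 0.292249 = 1.0974

1.0974 bits


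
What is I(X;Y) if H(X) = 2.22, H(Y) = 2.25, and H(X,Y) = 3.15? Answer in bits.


I(X;Y) = H(X) + H(Y) - H(X,Y) = 2.22 + 2.25 - 3.15 = 1.32

1.32 bits


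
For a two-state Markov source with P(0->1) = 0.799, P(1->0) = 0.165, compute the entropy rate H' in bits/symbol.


Stationary distribution: pi_0 = p10/(p01+p10) = 0.1712, pi_1 = 0.8288. Entropy rate H' = pi_0*H(p01) + pi_1*H(p10) = 0.1712*0.7239 + 0.8288*0.6461 = 0.6595

0.6595 bits/symbol


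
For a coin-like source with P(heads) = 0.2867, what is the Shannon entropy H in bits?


H = -p*log2(p) - (1-p)*log2(1-p). -0.2867*log2(0.2867) = 0.516744; -0.7133*log2(0.7133) = 0.347676. H = 0.516744 + 0.347676 = 0.8644

0.8644 bits


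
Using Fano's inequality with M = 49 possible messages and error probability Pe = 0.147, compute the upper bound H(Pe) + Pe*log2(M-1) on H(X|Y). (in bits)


H(Pe) = -Pe*log2(Pe) - (1-Pe)*log2(1-Pe) = -0.147*log2(0.147) - 0.853*log2(0.853) = 0.406618 + 0.195663 = 0.6023. Pe*log2(M-1) = 0.147*log2(48) = 0.820989. Bound = H(Pe) + Pe*log2(M-1) = 0.406618 + 0.195663 + 0.820989 = 1.4233

1.4233 bits


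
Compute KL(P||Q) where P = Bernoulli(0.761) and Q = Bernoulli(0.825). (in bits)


KL = p*log2(p/q) + (1-p)*log2((1-p)/(1-q)) = 0.761*log2(0.761/0.825) + 0.239*log2(0.239/0.175) = 0.0188

0.0188 bits


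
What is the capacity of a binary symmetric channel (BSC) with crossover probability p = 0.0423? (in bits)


H(p) = -p*log2(p) - (1-p)*log2(1-p) = -0.0423*log2(0.0423) - 0.9577*log2(0.9577) = 0.193023 + 0.059717 = 0.2527. C = 1 - H(p) = 1 - 0.2527 = 0.7473

0.7473 bits
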